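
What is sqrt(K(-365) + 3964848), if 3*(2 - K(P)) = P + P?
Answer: 4*sqrt(2230365)/3 ≈ 1991.3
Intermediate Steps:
K(P) = 2 - 2*P/3 (K(P) = 2 - (P + P)/3 = 2 - 2*P/3)
sqrt(K(-365) + 3964848) = sqrt((2 - 2/3*(-365)) + 3964848) = sqrt((2 + 730/3) + 3964848) = sqrt(736/3 + 3964848) = sqrt(11895280/3) = 4*sqrt(2230365)/3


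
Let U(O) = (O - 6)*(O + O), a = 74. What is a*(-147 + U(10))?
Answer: -4958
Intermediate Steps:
U(O) = 2*O*(-6 + O) (U(O) = (-6 + O)*(2*O) = 2*O*(-6 + O))
a*(-147 + U(10)) = 74*(-147 + 2*10*(-6 + 10)) = 74*(-147 + 2*10*4) = 74*(-147 + 80) = 74*(-67) = -4958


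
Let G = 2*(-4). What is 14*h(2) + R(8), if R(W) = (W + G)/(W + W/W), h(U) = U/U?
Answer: 14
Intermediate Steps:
G = -8
h(U) = 1
R(W) = (-8 + W)/(1 + W) (R(W) = (W - 8)/(W + W/W) = (-8 + W)/(W + 1) = (-8 + W)/(1 + W))
14*h(2) + R(8) = 14*1 + (-8 + 8)/(1 + 8) = 14 + 0/9 = 14 + (1/9)*0 = 14 + 0 = 14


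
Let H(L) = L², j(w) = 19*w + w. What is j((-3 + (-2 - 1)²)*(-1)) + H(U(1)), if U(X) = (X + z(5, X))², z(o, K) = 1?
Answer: -104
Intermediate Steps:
U(X) = (1 + X)² (U(X) = (X + 1)² = (1 + X)²)
j(w) = 20*w
j((-3 + (-2 - 1)²)*(-1)) + H(U(1)) = 20*((-3 + (-2 - 1)²)*(-1)) + ((1 + 1)²)² = 20*((-3 + (-3)²)*(-1)) + (2²)² = 20*((-3 + 9)*(-1)) + 4² = 20*(6*(-1)) + 16 = 20*(-6) + 16 = -120 + 16 = -104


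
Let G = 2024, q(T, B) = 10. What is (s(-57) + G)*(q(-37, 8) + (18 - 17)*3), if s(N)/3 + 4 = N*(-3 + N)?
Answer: 159536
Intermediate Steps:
s(N) = -12 + 3*N*(-3 + N) (s(N) = -12 + 3*(N*(-3 + N)) = -12 + 3*N*(-3 + N))
(s(-57) + G)*(q(-37, 8) + (18 - 17)*3) = ((-12 - 9*(-57) + 3*(-57)²) + 2024)*(10 + (18 - 17)*3) = ((-12 + 513 + 3*3249) + 2024)*(10 + 1*3) = ((-12 + 513 + 9747) + 2024)*(10 + 3) = (10248 + 2024)*13 = 12272*13 = 159536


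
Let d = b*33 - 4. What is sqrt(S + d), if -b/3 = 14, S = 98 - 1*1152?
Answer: 2*I*sqrt(611) ≈ 49.437*I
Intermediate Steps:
S = -1054 (S = 98 - 1152 = -1054)
b = -42 (b = -3*14 = -42)
d = -1390 (d = -42*33 - 4 = -1386 - 4 = -1390)
sqrt(S + d) = sqrt(-1054 - 1390) = sqrt(-2444) = 2*I*sqrt(611)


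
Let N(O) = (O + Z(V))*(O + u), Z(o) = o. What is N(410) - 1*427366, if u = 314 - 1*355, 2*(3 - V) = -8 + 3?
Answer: -548093/2 ≈ -2.7405e+5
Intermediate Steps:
V = 11/2 (V = 3 - (-8 + 3)/2 = 3 - 1/2*(-5) = 3 + 5/2 = 11/2 ≈ 5.5000)
u = -41 (u = 314 - 355 = -41)
N(O) = (-41 + O)*(11/2 + O) (N(O) = (O + 11/2)*(O - 41) = (11/2 + O)*(-41 + O) = (-41 + O)*(11/2 + O))
N(410) - 1*427366 = (-451/2 + 410**2 - 71/2*410) - 1*427366 = (-451/2 + 168100 - 14555) - 427366 = 306639/2 - 427366 = -548093/2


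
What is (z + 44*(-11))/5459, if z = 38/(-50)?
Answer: -12119/136475 ≈ -0.088800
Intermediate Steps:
z = -19/25 (z = 38*(-1/50) = -19/25 ≈ -0.76000)
(z + 44*(-11))/5459 = (-19/25 + 44*(-11))/5459 = (-19/25 - 484)*(1/5459) = -12119/25*1/5459 = -12119/136475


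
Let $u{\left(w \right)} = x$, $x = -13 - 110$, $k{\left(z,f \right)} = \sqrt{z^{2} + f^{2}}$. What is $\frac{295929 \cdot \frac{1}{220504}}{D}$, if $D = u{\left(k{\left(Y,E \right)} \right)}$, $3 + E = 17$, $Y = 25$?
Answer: $- \frac{98643}{9040664} \approx -0.010911$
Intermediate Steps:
$E = 14$ ($E = -3 + 17 = 14$)
$k{\left(z,f \right)} = \sqrt{f^{2} + z^{2}}$
$x = -123$ ($x = -13 - 110 = -123$)
$u{\left(w \right)} = -123$
$D = -123$
$\frac{295929 \cdot \frac{1}{220504}}{D} = \frac{295929 \cdot \frac{1}{220504}}{-123} = 295929 \cdot \frac{1}{220504} \left(- \frac{1}{123}\right) = \frac{295929}{220504} \left(- \frac{1}{123}\right) = - \frac{98643}{9040664}$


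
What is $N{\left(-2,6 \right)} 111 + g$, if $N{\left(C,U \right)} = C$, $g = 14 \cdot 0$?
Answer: $-222$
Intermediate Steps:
$g = 0$
$N{\left(-2,6 \right)} 111 + g = \left(-2\right) 111 + 0 = -222 + 0 = -222$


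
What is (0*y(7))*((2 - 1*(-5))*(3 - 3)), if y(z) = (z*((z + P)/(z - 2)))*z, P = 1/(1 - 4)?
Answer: 0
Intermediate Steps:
P = -⅓ (P = 1/(-3) = -⅓ ≈ -0.33333)
y(z) = z²*(-⅓ + z)/(-2 + z) (y(z) = (z*((z - ⅓)/(z - 2)))*z = (z*((-⅓ + z)/(-2 + z)))*z = (z*(-⅓ + z)/(-2 + z))*z = z²*(-⅓ + z)/(-2 + z))
(0*y(7))*((2 - 1*(-5))*(3 - 3)) = (0*(7²*(-⅓ + 7)/(-2 + 7)))*((2 - 1*(-5))*(3 - 3)) = (0*(49*(20/3)/5))*((2 + 5)*0) = (0*(49*(⅕)*(20/3)))*(7*0) = (0*(196/3))*0 = 0*0 = 0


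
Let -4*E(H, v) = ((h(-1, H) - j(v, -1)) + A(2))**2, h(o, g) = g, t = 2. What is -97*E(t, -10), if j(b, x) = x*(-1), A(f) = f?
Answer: 873/4 ≈ 218.25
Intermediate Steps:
j(b, x) = -x
E(H, v) = -(1 + H)**2/4 (E(H, v) = -((H - (-1)*(-1)) + 2)**2/4 = -((H - 1*1) + 2)**2/4 = -((H - 1) + 2)**2/4 = -((-1 + H) + 2)**2/4 = -(1 + H)**2/4)
-97*E(t, -10) = -(-97)*(1 + 2)**2/4 = -(-97)*3**2/4 = -(-97)*9/4 = -97*(-9/4) = 873/4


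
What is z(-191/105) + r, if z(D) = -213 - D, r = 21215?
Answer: 2205401/105 ≈ 21004.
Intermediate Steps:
z(-191/105) + r = (-213 - (-191)/105) + 21215 = (-213 - 1*(-191/105)) + 21215 = (-213 + 191/105) + 21215 = -22174/105 + 21215 = 2205401/105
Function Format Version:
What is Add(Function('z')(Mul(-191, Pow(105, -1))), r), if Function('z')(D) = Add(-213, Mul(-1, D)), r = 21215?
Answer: Rational(2205401, 105) ≈ 21004.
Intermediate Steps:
Add(Function('z')(Mul(-191, Pow(105, -1))), r) = Add(Add(-213, Mul(-1, Mul(-191, Pow(105, -1)))), 21215) = Add(Add(-213, Mul(-1, Mul(-191, Rational(1, 105)))), 21215) = Add(Add(-213, Mul(-1, Rational(-191, 105))), 21215) = Add(Add(-213, Rational(191, 105)), 21215) = Add(Rational(-22174, 105), 21215) = Rational(2205401, 105)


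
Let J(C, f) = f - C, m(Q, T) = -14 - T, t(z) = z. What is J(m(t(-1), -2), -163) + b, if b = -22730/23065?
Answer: -701109/4613 ≈ -151.99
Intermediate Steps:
b = -4546/4613 (b = -22730*1/23065 = -4546/4613 ≈ -0.98548)
J(m(t(-1), -2), -163) + b = (-163 - (-14 - 1*(-2))) - 4546/4613 = (-163 - (-14 + 2)) - 4546/4613 = (-163 - 1*(-12)) - 4546/4613 = (-163 + 12) - 4546/4613 = -151 - 4546/4613 = -701109/4613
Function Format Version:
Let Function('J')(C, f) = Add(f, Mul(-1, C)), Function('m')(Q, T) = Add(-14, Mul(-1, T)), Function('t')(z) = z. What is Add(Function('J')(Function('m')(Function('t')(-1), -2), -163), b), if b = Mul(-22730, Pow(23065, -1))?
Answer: Rational(-701109, 4613) ≈ -151.99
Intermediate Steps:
b = Rational(-4546, 4613) (b = Mul(-22730, Rational(1, 23065)) = Rational(-4546, 4613) ≈ -0.98548)
Add(Function('J')(Function('m')(Function('t')(-1), -2), -163), b) = Add(Add(-163, Mul(-1, Add(-14, Mul(-1, -2)))), Rational(-4546, 4613)) = Add(Add(-163, Mul(-1, Add(-14, 2))), Rational(-4546, 4613)) = Add(Add(-163, Mul(-1, -12)), Rational(-4546, 4613)) = Add(Add(-163, 12), Rational(-4546, 4613)) = Add(-151, Rational(-4546, 4613)) = Rational(-701109, 4613)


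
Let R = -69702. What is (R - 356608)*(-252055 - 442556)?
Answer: 296119615410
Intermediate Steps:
(R - 356608)*(-252055 - 442556) = (-69702 - 356608)*(-252055 - 442556) = -426310*(-694611) = 296119615410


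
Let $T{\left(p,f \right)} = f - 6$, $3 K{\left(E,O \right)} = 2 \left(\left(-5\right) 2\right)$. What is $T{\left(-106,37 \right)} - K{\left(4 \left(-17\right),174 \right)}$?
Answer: $\frac{113}{3} \approx 37.667$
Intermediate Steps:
$K{\left(E,O \right)} = - \frac{20}{3}$ ($K{\left(E,O \right)} = \frac{2 \left(\left(-5\right) 2\right)}{3} = \frac{2 \left(-10\right)}{3} = \frac{1}{3} \left(-20\right) = - \frac{20}{3}$)
$T{\left(p,f \right)} = -6 + f$
$T{\left(-106,37 \right)} - K{\left(4 \left(-17\right),174 \right)} = \left(-6 + 37\right) - - \frac{20}{3} = 31 + \frac{20}{3} = \frac{113}{3}$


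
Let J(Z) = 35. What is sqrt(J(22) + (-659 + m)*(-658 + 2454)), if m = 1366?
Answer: sqrt(1269807) ≈ 1126.9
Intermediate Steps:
sqrt(J(22) + (-659 + m)*(-658 + 2454)) = sqrt(35 + (-659 + 1366)*(-658 + 2454)) = sqrt(35 + 707*1796) = sqrt(35 + 1269772) = sqrt(1269807)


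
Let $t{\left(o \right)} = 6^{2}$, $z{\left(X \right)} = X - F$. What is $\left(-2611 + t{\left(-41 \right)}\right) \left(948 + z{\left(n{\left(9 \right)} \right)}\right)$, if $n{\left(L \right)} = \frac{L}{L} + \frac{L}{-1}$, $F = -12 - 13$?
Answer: $-2484875$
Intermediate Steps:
$F = -25$ ($F = -12 - 13 = -25$)
$n{\left(L \right)} = 1 - L$ ($n{\left(L \right)} = 1 + L \left(-1\right) = 1 - L$)
$z{\left(X \right)} = 25 + X$ ($z{\left(X \right)} = X - -25 = X + 25 = 25 + X$)
$t{\left(o \right)} = 36$
$\left(-2611 + t{\left(-41 \right)}\right) \left(948 + z{\left(n{\left(9 \right)} \right)}\right) = \left(-2611 + 36\right) \left(948 + \left(25 + \left(1 - 9\right)\right)\right) = - 2575 \left(948 + \left(25 + \left(1 - 9\right)\right)\right) = - 2575 \left(948 + \left(25 - 8\right)\right) = - 2575 \left(948 + 17\right) = \left(-2575\right) 965 = -2484875$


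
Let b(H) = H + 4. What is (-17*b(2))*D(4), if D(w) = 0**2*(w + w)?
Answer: 0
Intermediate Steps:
b(H) = 4 + H
D(w) = 0 (D(w) = 0*(2*w) = 0)
(-17*b(2))*D(4) = -17*(4 + 2)*0 = -17*6*0 = -102*0 = 0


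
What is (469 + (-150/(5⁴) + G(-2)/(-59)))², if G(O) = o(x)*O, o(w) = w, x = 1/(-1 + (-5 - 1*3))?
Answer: 38722480662121/176225625 ≈ 2.1973e+5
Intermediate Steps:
x = -⅑ (x = 1/(-1 + (-5 - 3)) = 1/(-1 - 8) = 1/(-9) = -⅑ ≈ -0.11111)
G(O) = -O/9
(469 + (-150/(5⁴) + G(-2)/(-59)))² = (469 + (-150/(5⁴) - ⅑*(-2)/(-59)))² = (469 + (-150/625 + (2/9)*(-1/59)))² = (469 + (-150*1/625 - 2/531))² = (469 + (-6/25 - 2/531))² = (469 - 3236/13275)² = (6222739/13275)² = 38722480662121/176225625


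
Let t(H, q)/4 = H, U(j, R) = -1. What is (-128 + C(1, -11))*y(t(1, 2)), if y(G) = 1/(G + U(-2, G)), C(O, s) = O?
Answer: -127/3 ≈ -42.333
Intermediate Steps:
t(H, q) = 4*H
y(G) = 1/(-1 + G) (y(G) = 1/(G - 1) = 1/(-1 + G))
(-128 + C(1, -11))*y(t(1, 2)) = (-128 + 1)/(-1 + 4*1) = -127/(-1 + 4) = -127/3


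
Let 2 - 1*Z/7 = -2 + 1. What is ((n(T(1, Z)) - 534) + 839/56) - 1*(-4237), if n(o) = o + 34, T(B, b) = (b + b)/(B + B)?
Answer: 211287/56 ≈ 3773.0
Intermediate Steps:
Z = 21 (Z = 14 - 7*(-2 + 1) = 14 - 7*(-1) = 14 + 7 = 21)
T(B, b) = b/B (T(B, b) = (2*b)/((2*B)) = (2*b)*(1/(2*B)) = b/B)
n(o) = 34 + o
((n(T(1, Z)) - 534) + 839/56) - 1*(-4237) = (((34 + 21/1) - 534) + 839/56) - 1*(-4237) = (((34 + 21*1) - 534) + 839*(1/56)) + 4237 = (((34 + 21) - 534) + 839/56) + 4237 = ((55 - 534) + 839/56) + 4237 = (-479 + 839/56) + 4237 = -25985/56 + 4237 = 211287/56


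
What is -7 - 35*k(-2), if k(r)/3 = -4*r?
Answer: -847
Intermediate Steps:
k(r) = -12*r (k(r) = 3*(-4*r) = -12*r)
-7 - 35*k(-2) = -7 - (-420)*(-2) = -7 - 35*24 = -7 - 840 = -847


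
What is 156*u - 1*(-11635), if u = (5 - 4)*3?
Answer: 12103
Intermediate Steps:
u = 3 (u = 1*3 = 3)
156*u - 1*(-11635) = 156*3 - 1*(-11635) = 468 + 11635 = 12103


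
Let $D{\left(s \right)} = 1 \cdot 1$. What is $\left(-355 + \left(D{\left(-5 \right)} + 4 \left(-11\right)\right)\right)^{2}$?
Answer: $158404$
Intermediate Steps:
$D{\left(s \right)} = 1$
$\left(-355 + \left(D{\left(-5 \right)} + 4 \left(-11\right)\right)\right)^{2} = \left(-355 + \left(1 + 4 \left(-11\right)\right)\right)^{2} = \left(-355 + \left(1 - 44\right)\right)^{2} = \left(-355 - 43\right)^{2} = \left(-398\right)^{2} = 158404$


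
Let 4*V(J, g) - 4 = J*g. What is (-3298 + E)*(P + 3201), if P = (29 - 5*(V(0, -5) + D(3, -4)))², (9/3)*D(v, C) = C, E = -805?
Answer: -152931119/9 ≈ -1.6992e+7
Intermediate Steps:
D(v, C) = C/3
V(J, g) = 1 + J*g/4 (V(J, g) = 1 + (J*g)/4 = 1 + J*g/4)
P = 8464/9 (P = (29 - 5*((1 + (¼)*0*(-5)) + (⅓)*(-4)))² = (29 - 5*((1 + 0) - 4/3))² = (29 - 5*(1 - 4/3))² = (29 - 5*(-⅓))² = (29 + 5/3)² = (92/3)² = 8464/9 ≈ 940.44)
(-3298 + E)*(P + 3201) = (-3298 - 805)*(8464/9 + 3201) = -4103*37273/9 = -152931119/9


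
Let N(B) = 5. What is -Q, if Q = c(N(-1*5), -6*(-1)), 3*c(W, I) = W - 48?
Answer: 43/3 ≈ 14.333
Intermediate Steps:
c(W, I) = -16 + W/3 (c(W, I) = (W - 48)/3 = (-48 + W)/3 = -16 + W/3)
Q = -43/3 (Q = -16 + (1/3)*5 = -16 + 5/3 = -43/3 ≈ -14.333)
-Q = -1*(-43/3) = 43/3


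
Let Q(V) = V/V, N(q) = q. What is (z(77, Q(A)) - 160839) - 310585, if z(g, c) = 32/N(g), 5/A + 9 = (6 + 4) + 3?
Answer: -36299616/77 ≈ -4.7142e+5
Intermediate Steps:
A = 5/4 (A = 5/(-9 + ((6 + 4) + 3)) = 5/(-9 + (10 + 3)) = 5/(-9 + 13) = 5/4 ≈ 1.2500)
Q(V) = 1
z(g, c) = 32/g
(z(77, Q(A)) - 160839) - 310585 = (32/77 - 160839) - 310585 = -12384571/77 - 310585 = -36299616/77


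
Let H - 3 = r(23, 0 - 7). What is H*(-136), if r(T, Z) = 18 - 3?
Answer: -2448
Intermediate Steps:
r(T, Z) = 15
H = 18 (H = 3 + 15 = 18)
H*(-136) = 18*(-136) = -2448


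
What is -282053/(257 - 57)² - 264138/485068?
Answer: -36845101151/4850680000 ≈ -7.5959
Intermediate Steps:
-282053/(257 - 57)² - 264138/485068 = -282053/(200²) - 264138*1/485068 = -282053/40000 - 132069/242534 = -36845101151/4850680000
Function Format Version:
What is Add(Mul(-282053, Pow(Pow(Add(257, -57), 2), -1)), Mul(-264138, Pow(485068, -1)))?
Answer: Rational(-36845101151, 4850680000) ≈ -7.5959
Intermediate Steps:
Add(Mul(-282053, Pow(Pow(Add(257, -57), 2), -1)), Mul(-264138, Pow(485068, -1))) = Add(Mul(-282053, Pow(Pow(200, 2), -1)), Mul(-264138, Rational(1, 485068))) = Add(Mul(-282053, Pow(40000, -1)), Rational(-132069, 242534)) = Add(Mul(-282053, Rational(1, 40000)), Rational(-132069, 242534)) = Add(Rational(-282053, 40000), Rational(-132069, 242534)) = Rational(-36845101151, 4850680000)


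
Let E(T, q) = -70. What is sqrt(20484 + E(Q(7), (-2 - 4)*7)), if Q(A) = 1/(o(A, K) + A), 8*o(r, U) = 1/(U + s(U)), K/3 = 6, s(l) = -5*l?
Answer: sqrt(20414) ≈ 142.88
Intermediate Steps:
K = 18 (K = 3*6 = 18)
o(r, U) = -1/(32*U) (o(r, U) = 1/(8*(U - 5*U)) = 1/(8*((-4*U))) = (-1/(4*U))/8 = -1/(32*U))
Q(A) = 1/(-1/576 + A) (Q(A) = 1/(-1/32/18 + A) = 1/(-1/32*1/18 + A) = 1/(-1/576 + A))
sqrt(20484 + E(Q(7), (-2 - 4)*7)) = sqrt(20484 - 70) = sqrt(20414)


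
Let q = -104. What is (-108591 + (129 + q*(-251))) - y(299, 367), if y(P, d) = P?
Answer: -82657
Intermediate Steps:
(-108591 + (129 + q*(-251))) - y(299, 367) = (-108591 + (129 - 104*(-251))) - 1*299 = (-108591 + (129 + 26104)) - 299 = (-108591 + 26233) - 299 = -82358 - 299 = -82657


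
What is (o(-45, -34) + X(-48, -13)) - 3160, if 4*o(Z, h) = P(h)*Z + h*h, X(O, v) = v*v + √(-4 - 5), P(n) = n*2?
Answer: -1937 + 3*I ≈ -1937.0 + 3.0*I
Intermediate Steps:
P(n) = 2*n
X(O, v) = v² + 3*I (X(O, v) = v² + √(-9) = v² + 3*I)
o(Z, h) = h²/4 + Z*h/2 (o(Z, h) = ((2*h)*Z + h*h)/4 = (2*Z*h + h²)/4 = (h² + 2*Z*h)/4 = h²/4 + Z*h/2)
(o(-45, -34) + X(-48, -13)) - 3160 = ((¼)*(-34)*(-34 + 2*(-45)) + ((-13)² + 3*I)) - 3160 = ((¼)*(-34)*(-34 - 90) + (169 + 3*I)) - 3160 = ((¼)*(-34)*(-124) + (169 + 3*I)) - 3160 = (1054 + (169 + 3*I)) - 3160 = (1223 + 3*I) - 3160 = -1937 + 3*I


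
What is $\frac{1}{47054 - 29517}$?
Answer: $\frac{1}{17537} \approx 5.7022 \cdot 10^{-5}$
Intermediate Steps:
$\frac{1}{47054 - 29517} = \frac{1}{17537}$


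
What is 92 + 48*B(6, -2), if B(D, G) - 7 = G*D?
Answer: -148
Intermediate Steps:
B(D, G) = 7 + D*G (B(D, G) = 7 + G*D = 7 + D*G)
92 + 48*B(6, -2) = 92 + 48*(7 + 6*(-2)) = 92 + 48*(7 - 12) = 92 + 48*(-5) = 92 - 240 = -148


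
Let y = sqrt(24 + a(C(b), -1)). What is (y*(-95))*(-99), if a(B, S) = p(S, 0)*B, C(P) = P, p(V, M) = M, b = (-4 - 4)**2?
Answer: 18810*sqrt(6) ≈ 46075.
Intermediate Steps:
b = 64 (b = (-8)**2 = 64)
a(B, S) = 0 (a(B, S) = 0*B = 0)
y = 2*sqrt(6) (y = sqrt(24 + 0) = sqrt(24) = 2*sqrt(6) ≈ 4.8990)
(y*(-95))*(-99) = ((2*sqrt(6))*(-95))*(-99) = -190*sqrt(6)*(-99) = 18810*sqrt(6)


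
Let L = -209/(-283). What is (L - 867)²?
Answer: 60099503104/80089 ≈ 7.5041e+5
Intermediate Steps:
L = 209/283 (L = -209*(-1/283) = 209/283 ≈ 0.73852)
(L - 867)² = (209/283 - 867)² = (-245152/283)² = 60099503104/80089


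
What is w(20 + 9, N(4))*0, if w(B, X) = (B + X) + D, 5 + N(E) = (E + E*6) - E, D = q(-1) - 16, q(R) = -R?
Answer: 0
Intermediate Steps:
D = -15 (D = -1*(-1) - 16 = 1 - 16 = -15)
N(E) = -5 + 6*E (N(E) = -5 + ((E + E*6) - E) = -5 + ((E + 6*E) - E) = -5 + (7*E - E) = -5 + 6*E)
w(B, X) = -15 + B + X (w(B, X) = (B + X) - 15 = -15 + B + X)
w(20 + 9, N(4))*0 = (-15 + (20 + 9) + (-5 + 6*4))*0 = (-15 + 29 + (-5 + 24))*0 = (-15 + 29 + 19)*0 = 33*0 = 0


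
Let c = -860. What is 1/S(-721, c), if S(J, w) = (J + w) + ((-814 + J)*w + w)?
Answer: 1/1317659 ≈ 7.5892e-7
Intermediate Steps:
S(J, w) = J + 2*w + w*(-814 + J) (S(J, w) = (J + w) + (w*(-814 + J) + w) = (J + w) + (w + w*(-814 + J)) = J + 2*w + w*(-814 + J))
1/S(-721, c) = 1/(-721 - 812*(-860) - 721*(-860)) = 1/(-721 + 698320 + 620060) = 1/1317659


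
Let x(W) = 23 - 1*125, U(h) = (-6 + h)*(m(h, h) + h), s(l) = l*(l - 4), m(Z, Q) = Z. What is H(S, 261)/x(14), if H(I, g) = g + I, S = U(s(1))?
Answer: -105/34 ≈ -3.0882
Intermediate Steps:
s(l) = l*(-4 + l)
U(h) = 2*h*(-6 + h) (U(h) = (-6 + h)*(h + h) = (-6 + h)*(2*h) = 2*h*(-6 + h))
S = 54 (S = 2*(1*(-4 + 1))*(-6 + 1*(-4 + 1)) = 2*(1*(-3))*(-6 + 1*(-3)) = 2*(-3)*(-6 - 3) = 2*(-3)*(-9) = 54)
x(W) = -102 (x(W) = 23 - 125 = -102)
H(I, g) = I + g
H(S, 261)/x(14) = (54 + 261)/(-102) = 315*(-1/102) = -105/34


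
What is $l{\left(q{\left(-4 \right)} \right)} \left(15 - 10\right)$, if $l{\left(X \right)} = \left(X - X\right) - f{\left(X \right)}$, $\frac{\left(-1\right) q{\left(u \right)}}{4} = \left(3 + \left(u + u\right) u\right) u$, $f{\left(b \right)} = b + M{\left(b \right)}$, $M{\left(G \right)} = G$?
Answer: $-5600$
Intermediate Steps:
$f{\left(b \right)} = 2 b$ ($f{\left(b \right)} = b + b = 2 b$)
$q{\left(u \right)} = - 4 u \left(3 + 2 u^{2}\right)$ ($q{\left(u \right)} = - 4 \left(3 + \left(u + u\right) u\right) u = - 4 \left(3 + 2 u u\right) u = - 4 \left(3 + 2 u^{2}\right) u = - 4 u \left(3 + 2 u^{2}\right)$)
$l{\left(X \right)} = - 2 X$ ($l{\left(X \right)} = \left(X - X\right) - 2 X = 0 - 2 X = - 2 X$)
$l{\left(q{\left(-4 \right)} \right)} \left(15 - 10\right) = - 2 \left(\left(-12\right) \left(-4\right) - 8 \left(-4\right)^{3}\right) \left(15 - 10\right) = - 2 \left(48 - -512\right) 5 = - 2 \left(48 + 512\right) 5 = \left(-2\right) 560 \cdot 5 = \left(-1120\right) 5 = -5600$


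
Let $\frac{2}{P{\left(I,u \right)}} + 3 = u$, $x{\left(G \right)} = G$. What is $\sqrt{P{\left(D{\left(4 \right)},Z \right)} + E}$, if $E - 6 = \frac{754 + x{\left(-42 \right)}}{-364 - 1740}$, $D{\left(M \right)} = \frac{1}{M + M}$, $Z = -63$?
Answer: $\frac{\sqrt{424177446}}{8679} \approx 2.373$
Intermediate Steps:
$D{\left(M \right)} = \frac{1}{2 M}$
$P{\left(I,u \right)} = \frac{2}{-3 + u}$
$E = \frac{1489}{263}$ ($E = 6 + \frac{754 - 42}{-364 - 1740} = 6 + \frac{712}{-2104} = 6 + 712 \left(- \frac{1}{2104}\right) = 6 - \frac{89}{263} = \frac{1489}{263} \approx 5.6616$)
$\sqrt{P{\left(D{\left(4 \right)},Z \right)} + E} = \sqrt{\frac{2}{-3 - 63} + \frac{1489}{263}} = \sqrt{\frac{2}{-66} + \frac{1489}{263}} = \sqrt{2 \left(- \frac{1}{66}\right) + \frac{1489}{263}} = \sqrt{- \frac{1}{33} + \frac{1489}{263}} = \sqrt{\frac{48874}{8679}} = \frac{\sqrt{424177446}}{8679}$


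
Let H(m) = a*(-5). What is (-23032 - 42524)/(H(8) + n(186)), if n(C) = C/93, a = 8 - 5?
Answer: 65556/13 ≈ 5042.8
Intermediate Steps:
a = 3
n(C) = C/93 (n(C) = C*(1/93) = C/93)
H(m) = -15 (H(m) = 3*(-5) = -15)
(-23032 - 42524)/(H(8) + n(186)) = (-23032 - 42524)/(-15 + (1/93)*186) = -65556/(-15 + 2) = -65556/(-13) = -65556*(-1/13) = 65556/13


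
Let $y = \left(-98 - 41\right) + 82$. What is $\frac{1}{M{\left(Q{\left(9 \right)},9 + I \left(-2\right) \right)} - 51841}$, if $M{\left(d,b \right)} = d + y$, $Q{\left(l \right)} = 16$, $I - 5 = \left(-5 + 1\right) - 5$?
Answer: $- \frac{1}{51882} \approx -1.9275 \cdot 10^{-5}$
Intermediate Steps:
$I = -4$ ($I = 5 + \left(\left(-5 + 1\right) - 5\right) = 5 - 9 = -4$)
$y = -57$ ($y = -139 + 82 = -57$)
$M{\left(d,b \right)} = -57 + d$ ($M{\left(d,b \right)} = d - 57 = -57 + d$)
$\frac{1}{M{\left(Q{\left(9 \right)},9 + I \left(-2\right) \right)} - 51841} = \frac{1}{\left(-57 + 16\right) - 51841} = \frac{1}{-41 - 51841} = \frac{1}{-51882} = - \frac{1}{51882}$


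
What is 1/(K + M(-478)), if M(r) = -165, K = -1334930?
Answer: -1/1335095 ≈ -7.4901e-7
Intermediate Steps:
1/(K + M(-478)) = 1/(-1334930 - 165) = 1/(-1335095) = -1/1335095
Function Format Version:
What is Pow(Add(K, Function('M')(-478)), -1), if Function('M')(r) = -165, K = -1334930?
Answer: Rational(-1, 1335095) ≈ -7.4901e-7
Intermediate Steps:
Pow(Add(K, Function('M')(-478)), -1) = Pow(Add(-1334930, -165), -1) = Pow(-1335095, -1) = Rational(-1, 1335095)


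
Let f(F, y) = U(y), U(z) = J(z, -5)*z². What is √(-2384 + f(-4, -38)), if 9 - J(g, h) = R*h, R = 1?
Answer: 2*√4458 ≈ 133.54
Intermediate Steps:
J(g, h) = 9 - h
U(z) = 14*z² (U(z) = (9 - 1*(-5))*z² = (9 + 5)*z² = 14*z²)
f(F, y) = 14*y²
√(-2384 + f(-4, -38)) = √(-2384 + 14*(-38)²) = √(-2384 + 14*1444) = √(-2384 + 20216) = √17832 = 2*√4458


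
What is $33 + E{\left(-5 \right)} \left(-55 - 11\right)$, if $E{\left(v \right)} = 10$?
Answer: $-627$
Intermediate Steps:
$33 + E{\left(-5 \right)} \left(-55 - 11\right) = 33 + 10 \left(-55 - 11\right) = 33 + 10 \left(-66\right) = 33 - 660 = -627$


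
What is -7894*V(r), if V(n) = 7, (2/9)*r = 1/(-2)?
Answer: -55258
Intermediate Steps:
r = -9/4 (r = 9*(1/(-2))/2 = 9*(1*(-1/2))/2 = (9/2)*(-1/2) = -9/4 ≈ -2.2500)
-7894*V(r) = -7894*7 = -55258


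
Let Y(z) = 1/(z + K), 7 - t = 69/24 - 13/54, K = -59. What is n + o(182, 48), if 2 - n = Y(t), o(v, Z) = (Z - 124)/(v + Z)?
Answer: 2290632/1357115 ≈ 1.6879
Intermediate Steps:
o(v, Z) = (-124 + Z)/(Z + v)
t = 943/216 (t = 7 - (69/24 - 13/54) = 7 - (69*(1/24) - 13*1/54) = 7 - (23/8 - 13/54) = 7 - 1*569/216 = 7 - 569/216 = 943/216 ≈ 4.3657)
Y(z) = 1/(-59 + z) (Y(z) = 1/(z - 59) = 1/(-59 + z))
n = 23818/11801 (n = 2 - 1/(-59 + 943/216) = 2 - 1/(-11801/216) = 2 - 1*(-216/11801) = 2 + 216/11801 = 23818/11801 ≈ 2.0183)
n + o(182, 48) = 23818/11801 + (-124 + 48)/(48 + 182) = 23818/11801 - 76/230 = 23818/11801 + (1/230)*(-76) = 23818/11801 - 38/115 = 2290632/1357115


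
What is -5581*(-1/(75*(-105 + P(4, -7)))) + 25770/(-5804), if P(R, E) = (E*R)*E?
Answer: -71744063/19806150 ≈ -3.6223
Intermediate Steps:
P(R, E) = R*E²
-5581*(-1/(75*(-105 + P(4, -7)))) + 25770/(-5804) = -5581*(-1/(75*(-105 + 4*(-7)²))) + 25770/(-5804) = -5581*(-1/(75*(-105 + 4*49))) + 25770*(-1/5804) = -5581*(-1/(75*(-105 + 196))) - 12885/2902 = -5581/(91*(-75)) - 12885/2902 = -5581/(-6825) - 12885/2902 = -5581*(-1/6825) - 12885/2902 = 5581/6825 - 12885/2902 = -71744063/19806150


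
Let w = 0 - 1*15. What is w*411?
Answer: -6165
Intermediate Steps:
w = -15 (w = 0 - 15 = -15)
w*411 = -15*411 = -6165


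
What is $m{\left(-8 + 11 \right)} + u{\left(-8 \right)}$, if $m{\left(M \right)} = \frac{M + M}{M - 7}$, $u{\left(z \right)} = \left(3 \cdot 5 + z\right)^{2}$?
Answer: $\frac{95}{2} \approx 47.5$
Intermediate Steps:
$u{\left(z \right)} = \left(15 + z\right)^{2}$
$m{\left(M \right)} = \frac{2 M}{-7 + M}$
$m{\left(-8 + 11 \right)} + u{\left(-8 \right)} = \frac{2 \left(-8 + 11\right)}{-7 + \left(-8 + 11\right)} + \left(15 - 8\right)^{2} = 2 \cdot 3 \frac{1}{-7 + 3} + 7^{2} = 2 \cdot 3 \frac{1}{-4} + 49 = 2 \cdot 3 \left(- \frac{1}{4}\right) + 49 = - \frac{3}{2} + 49 = \frac{95}{2}$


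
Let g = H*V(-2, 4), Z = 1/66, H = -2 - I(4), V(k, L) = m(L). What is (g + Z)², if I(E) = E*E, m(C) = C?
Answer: 22572001/4356 ≈ 5181.8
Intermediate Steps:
V(k, L) = L
I(E) = E²
H = -18 (H = -2 - 1*4² = -2 - 1*16 = -2 - 16 = -18)
Z = 1/66 ≈ 0.015152
g = -72 (g = -18*4 = -72)
(g + Z)² = (-72 + 1/66)² = (-4751/66)² = 22572001/4356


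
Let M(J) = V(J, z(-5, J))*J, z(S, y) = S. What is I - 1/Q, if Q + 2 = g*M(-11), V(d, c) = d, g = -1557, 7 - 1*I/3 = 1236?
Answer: -694627112/188399 ≈ -3687.0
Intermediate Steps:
I = -3687 (I = 21 - 3*1236 = 21 - 3708 = -3687)
M(J) = J² (M(J) = J*J = J²)
Q = -188399 (Q = -2 - 1557*(-11)² = -2 - 1557*121 = -2 - 188397 = -188399)
I - 1/Q = -3687 - 1/(-188399) = -3687 - 1*(-1/188399) = -3687 + 1/188399 = -694627112/188399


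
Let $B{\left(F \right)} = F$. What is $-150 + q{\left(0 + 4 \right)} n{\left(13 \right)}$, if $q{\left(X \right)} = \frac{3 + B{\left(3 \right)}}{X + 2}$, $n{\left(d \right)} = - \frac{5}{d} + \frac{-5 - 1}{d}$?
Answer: $- \frac{1961}{13} \approx -150.85$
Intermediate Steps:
$n{\left(d \right)} = - \frac{11}{d}$ ($n{\left(d \right)} = - \frac{5}{d} - \frac{6}{d} = - \frac{11}{d}$)
$q{\left(X \right)} = \frac{6}{2 + X}$ ($q{\left(X \right)} = \frac{3 + 3}{X + 2} = \frac{6}{2 + X}$)
$-150 + q{\left(0 + 4 \right)} n{\left(13 \right)} = -150 + \frac{6}{2 + \left(0 + 4\right)} \left(- \frac{11}{13}\right) = -150 + \frac{6}{2 + 4} \left(\left(-11\right) \frac{1}{13}\right) = -150 + \frac{6}{6} \left(- \frac{11}{13}\right) = -150 + 6 \cdot \frac{1}{6} \left(- \frac{11}{13}\right) = -150 + 1 \left(- \frac{11}{13}\right) = -150 - \frac{11}{13} = - \frac{1961}{13}$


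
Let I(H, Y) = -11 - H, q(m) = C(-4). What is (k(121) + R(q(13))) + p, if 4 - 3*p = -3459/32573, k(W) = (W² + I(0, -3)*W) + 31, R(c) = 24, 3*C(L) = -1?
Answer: 1306148186/97719 ≈ 13366.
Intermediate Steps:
C(L) = -⅓ (C(L) = (⅓)*(-1) = -⅓)
q(m) = -⅓
k(W) = 31 + W² - 11*W (k(W) = (W² + (-11 - 1*0)*W) + 31 = (W² + (-11 + 0)*W) + 31 = (W² - 11*W) + 31 = 31 + W² - 11*W)
p = 133751/97719 (p = 4/3 - (-1153)/32573 = 4/3 - ⅓*(-3459/32573) = 4/3 + 1153/32573 = 133751/97719 ≈ 1.3687)
(k(121) + R(q(13))) + p = ((31 + 121² - 11*121) + 24) + 133751/97719 = ((31 + 14641 - 1331) + 24) + 133751/97719 = (13341 + 24) + 133751/97719 = 13365 + 133751/97719 = 1306148186/97719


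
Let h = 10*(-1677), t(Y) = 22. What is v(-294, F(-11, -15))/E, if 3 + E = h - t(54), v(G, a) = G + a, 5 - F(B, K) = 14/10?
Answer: 1452/83975 ≈ 0.017291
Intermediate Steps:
F(B, K) = 18/5 (F(B, K) = 5 - 14/10 = 5 - 1*7/5 = 5 - 7/5 = 18/5)
h = -16770
E = -16795 (E = -3 + (-16770 - 1*22) = -3 + (-16770 - 22) = -3 - 16792 = -16795)
v(-294, F(-11, -15))/E = (-294 + 18/5)/(-16795) = -1452/5*(-1/16795) = 1452/83975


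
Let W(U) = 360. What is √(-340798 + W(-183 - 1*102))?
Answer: I*√340438 ≈ 583.47*I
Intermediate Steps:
√(-340798 + W(-183 - 1*102)) = √(-340798 + 360) = √(-340438) = I*√340438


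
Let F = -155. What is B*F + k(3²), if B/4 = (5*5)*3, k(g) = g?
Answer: -46491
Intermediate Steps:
B = 300 (B = 4*((5*5)*3) = 4*(25*3) = 4*75 = 300)
B*F + k(3²) = 300*(-155) + 3² = -46500 + 9 = -46491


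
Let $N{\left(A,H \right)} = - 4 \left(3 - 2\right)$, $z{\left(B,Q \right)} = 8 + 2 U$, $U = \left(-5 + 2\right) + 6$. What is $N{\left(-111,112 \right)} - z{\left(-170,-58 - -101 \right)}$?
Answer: $-18$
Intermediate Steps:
$U = 3$ ($U = -3 + 6 = 3$)
$z{\left(B,Q \right)} = 14$ ($z{\left(B,Q \right)} = 8 + 2 \cdot 3 = 8 + 6 = 14$)
$N{\left(A,H \right)} = -4$ ($N{\left(A,H \right)} = \left(-4\right) 1 = -4$)
$N{\left(-111,112 \right)} - z{\left(-170,-58 - -101 \right)} = -4 - 14 = -18$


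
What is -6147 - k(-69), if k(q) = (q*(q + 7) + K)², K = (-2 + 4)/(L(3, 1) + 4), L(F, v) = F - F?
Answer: -73246837/4 ≈ -1.8312e+7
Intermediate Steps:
L(F, v) = 0
K = ½ (K = (-2 + 4)/(0 + 4) = 2/4 = 2*(¼) = ½ ≈ 0.50000)
k(q) = (½ + q*(7 + q))² (k(q) = (q*(q + 7) + ½)² = (q*(7 + q) + ½)² = (½ + q*(7 + q))²)
-6147 - k(-69) = -6147 - (1 + 2*(-69)² + 14*(-69))²/4 = -6147 - (1 + 2*4761 - 966)²/4 = -6147 - (1 + 9522 - 966)²/4 = -6147 - 8557²/4 = -6147 - 73222249/4 = -73246837/4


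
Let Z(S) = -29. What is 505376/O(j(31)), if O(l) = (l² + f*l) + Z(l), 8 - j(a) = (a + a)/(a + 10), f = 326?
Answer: 849537056/3577363 ≈ 237.48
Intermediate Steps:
j(a) = 8 - 2*a/(10 + a) (j(a) = 8 - (a + a)/(a + 10) = 8 - 2*a/(10 + a))
O(l) = -29 + l² + 326*l (O(l) = (l² + 326*l) - 29 = -29 + l² + 326*l)
505376/O(j(31)) = 505376/(-29 + (2*(40 + 3*31)/(10 + 31))² + 326*(2*(40 + 3*31)/(10 + 31))) = 505376/(-29 + (2*(40 + 93)/41)² + 326*(2*(40 + 93)/41)) = 505376/(-29 + (2*(1/41)*133)² + 326*(2*(1/41)*133)) = 505376/(-29 + (266/41)² + 326*(266/41)) = 505376/(-29 + 70756/1681 + 86716/41) = 505376/(3577363/1681) = 505376*(1681/3577363) = 849537056/3577363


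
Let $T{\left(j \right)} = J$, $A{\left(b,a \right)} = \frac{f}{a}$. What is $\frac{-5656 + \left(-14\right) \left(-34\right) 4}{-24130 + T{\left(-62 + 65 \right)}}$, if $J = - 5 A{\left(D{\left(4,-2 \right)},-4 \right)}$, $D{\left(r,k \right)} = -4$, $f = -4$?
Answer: $\frac{3752}{24135} \approx 0.15546$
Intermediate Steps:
$A{\left(b,a \right)} = - \frac{4}{a}$
$J = -5$ ($J = - 5 \left(- \frac{4}{-4}\right) = - 5 \left(\left(-4\right) \left(- \frac{1}{4}\right)\right) = \left(-5\right) 1 = -5$)
$T{\left(j \right)} = -5$
$\frac{-5656 + \left(-14\right) \left(-34\right) 4}{-24130 + T{\left(-62 + 65 \right)}} = \frac{-5656 + \left(-14\right) \left(-34\right) 4}{-24130 - 5} = \frac{-5656 + 476 \cdot 4}{-24135} = \left(-5656 + 1904\right) \left(- \frac{1}{24135}\right) = \left(-3752\right) \left(- \frac{1}{24135}\right) = \frac{3752}{24135}$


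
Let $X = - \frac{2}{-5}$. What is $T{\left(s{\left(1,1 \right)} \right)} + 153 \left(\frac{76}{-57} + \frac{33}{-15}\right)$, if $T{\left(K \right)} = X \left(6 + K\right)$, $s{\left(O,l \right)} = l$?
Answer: $- \frac{2689}{5} \approx -537.8$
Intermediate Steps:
$X = \frac{2}{5}$ ($X = \left(-2\right) \left(- \frac{1}{5}\right) = \frac{2}{5} \approx 0.4$)
$T{\left(K \right)} = \frac{12}{5} + \frac{2 K}{5}$ ($T{\left(K \right)} = \frac{2 \left(6 + K\right)}{5} = \frac{12}{5} + \frac{2 K}{5}$)
$T{\left(s{\left(1,1 \right)} \right)} + 153 \left(\frac{76}{-57} + \frac{33}{-15}\right) = \left(\frac{12}{5} + \frac{2}{5} \cdot 1\right) + 153 \left(\frac{76}{-57} + \frac{33}{-15}\right) = \left(\frac{12}{5} + \frac{2}{5}\right) + 153 \left(76 \left(- \frac{1}{57}\right) + 33 \left(- \frac{1}{15}\right)\right) = \frac{14}{5} + 153 \left(- \frac{4}{3} - \frac{11}{5}\right) = \frac{14}{5} + 153 \left(- \frac{53}{15}\right) = \frac{14}{5} - \frac{2703}{5} = - \frac{2689}{5}$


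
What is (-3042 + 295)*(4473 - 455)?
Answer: -11037446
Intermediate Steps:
(-3042 + 295)*(4473 - 455) = -2747*4018 = -11037446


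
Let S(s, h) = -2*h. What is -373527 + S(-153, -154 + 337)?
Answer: -373893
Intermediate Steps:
-373527 + S(-153, -154 + 337) = -373527 - 2*(-154 + 337) = -373527 - 2*183 = -373527 - 366 = -373893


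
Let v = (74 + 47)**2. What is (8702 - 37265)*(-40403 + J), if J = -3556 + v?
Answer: 837410034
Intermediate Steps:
v = 14641 (v = 121**2 = 14641)
J = 11085 (J = -3556 + 14641 = 11085)
(8702 - 37265)*(-40403 + J) = (8702 - 37265)*(-40403 + 11085) = -28563*(-29318) = 837410034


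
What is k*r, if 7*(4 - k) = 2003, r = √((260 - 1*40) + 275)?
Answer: -5925*√55/7 ≈ -6277.3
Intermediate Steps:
r = 3*√55 (r = √((260 - 40) + 275) = √(220 + 275) = √495 = 3*√55 ≈ 22.249)
k = -1975/7 (k = 4 - ⅐*2003 = 4 - 2003/7 = -1975/7 ≈ -282.14)
k*r = -5925*√55/7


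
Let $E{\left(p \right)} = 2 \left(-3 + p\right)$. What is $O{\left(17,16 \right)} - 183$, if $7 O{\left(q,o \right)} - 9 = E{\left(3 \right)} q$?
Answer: $- \frac{1272}{7} \approx -181.71$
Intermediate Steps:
$E{\left(p \right)} = -6 + 2 p$
$O{\left(q,o \right)} = \frac{9}{7}$ ($O{\left(q,o \right)} = \frac{9}{7} + \frac{\left(-6 + 2 \cdot 3\right) q}{7} = \frac{9}{7} + \frac{\left(-6 + 6\right) q}{7} = \frac{9}{7} + \frac{0 q}{7} = \frac{9}{7} + \frac{1}{7} \cdot 0 = \frac{9}{7} + 0 = \frac{9}{7}$)
$O{\left(17,16 \right)} - 183 = \frac{9}{7} - 183 = - \frac{1272}{7}$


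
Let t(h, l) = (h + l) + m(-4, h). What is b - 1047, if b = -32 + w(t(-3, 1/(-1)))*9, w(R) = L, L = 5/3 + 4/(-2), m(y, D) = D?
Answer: -1082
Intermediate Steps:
L = -⅓ (L = 5*(⅓) + 4*(-½) = 5/3 - 2 = -⅓ ≈ -0.33333)
t(h, l) = l + 2*h (t(h, l) = (h + l) + h = l + 2*h)
w(R) = -⅓
b = -35 (b = -32 - ⅓*9 = -32 - 3 = -35)
b - 1047 = -35 - 1047 = -1082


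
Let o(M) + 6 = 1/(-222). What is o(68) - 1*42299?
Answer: -9391711/222 ≈ -42305.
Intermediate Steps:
o(M) = -1333/222 (o(M) = -6 + 1/(-222) = -6 - 1/222 = -1333/222)
o(68) - 1*42299 = -1333/222 - 1*42299 = -1333/222 - 42299 = -9391711/222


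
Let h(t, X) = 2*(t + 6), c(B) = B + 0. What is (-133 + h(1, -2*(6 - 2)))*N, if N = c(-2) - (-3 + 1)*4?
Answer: -714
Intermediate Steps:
c(B) = B
h(t, X) = 12 + 2*t (h(t, X) = 2*(6 + t) = 12 + 2*t)
N = 6 (N = -2 - (-3 + 1)*4 = -2 - (-2)*4 = -2 - 1*(-8) = -2 + 8 = 6)
(-133 + h(1, -2*(6 - 2)))*N = (-133 + (12 + 2*1))*6 = (-133 + (12 + 2))*6 = (-133 + 14)*6 = -119*6 = -714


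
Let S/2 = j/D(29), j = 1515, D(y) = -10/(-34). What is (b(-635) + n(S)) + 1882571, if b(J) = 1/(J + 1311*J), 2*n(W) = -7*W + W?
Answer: 1542659144799/833120 ≈ 1.8517e+6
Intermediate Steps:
D(y) = 5/17 (D(y) = -10*(-1/34) = 5/17)
S = 10302 (S = 2*(1515/(5/17)) = 2*(1515*(17/5)) = 2*5151 = 10302)
n(W) = -3*W (n(W) = (-7*W + W)/2 = (-6*W)/2 = -3*W)
b(J) = 1/(1312*J)
(b(-635) + n(S)) + 1882571 = ((1/1312)/(-635) - 3*10302) + 1882571 = ((1/1312)*(-1/635) - 30906) + 1882571 = (-1/833120 - 30906) + 1882571 = -25748406721/833120 + 1882571 = 1542659144799/833120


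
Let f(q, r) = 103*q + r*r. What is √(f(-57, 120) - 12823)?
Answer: I*√4294 ≈ 65.529*I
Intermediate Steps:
f(q, r) = r² + 103*q (f(q, r) = 103*q + r² = r² + 103*q)
√(f(-57, 120) - 12823) = √((120² + 103*(-57)) - 12823) = √((14400 - 5871) - 12823) = √(8529 - 12823) = √(-4294) = I*√4294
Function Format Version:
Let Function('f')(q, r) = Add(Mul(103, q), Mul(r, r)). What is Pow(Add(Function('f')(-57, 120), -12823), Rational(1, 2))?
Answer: Mul(I, Pow(4294, Rational(1, 2))) ≈ Mul(65.529, I)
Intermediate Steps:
Function('f')(q, r) = Add(Pow(r, 2), Mul(103, q)) (Function('f')(q, r) = Add(Mul(103, q), Pow(r, 2)) = Add(Pow(r, 2), Mul(103, q)))
Pow(Add(Function('f')(-57, 120), -12823), Rational(1, 2)) = Pow(Add(Add(Pow(120, 2), Mul(103, -57)), -12823), Rational(1, 2)) = Pow(Add(Add(14400, -5871), -12823), Rational(1, 2)) = Pow(Add(8529, -12823), Rational(1, 2)) = Pow(-4294, Rational(1, 2)) = Mul(I, Pow(4294, Rational(1, 2)))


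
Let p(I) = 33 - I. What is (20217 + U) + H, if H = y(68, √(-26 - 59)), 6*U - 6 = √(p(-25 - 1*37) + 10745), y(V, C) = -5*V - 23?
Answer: 19855 + √2710/3 ≈ 19872.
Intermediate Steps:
y(V, C) = -23 - 5*V
U = 1 + √2710/3 (U = 1 + √((33 - (-25 - 1*37)) + 10745)/6 = 1 + √((33 - (-25 - 37)) + 10745)/6 = 1 + √((33 - 1*(-62)) + 10745)/6 = 1 + √((33 + 62) + 10745)/6 = 1 + √(95 + 10745)/6 = 1 + √10840/6 = 1 + (2*√2710)/6 = 1 + √2710/3 ≈ 18.353)
H = -363 (H = -23 - 5*68 = -23 - 340 = -363)
(20217 + U) + H = (20217 + (1 + √2710/3)) - 363 = (20218 + √2710/3) - 363 = 19855 + √2710/3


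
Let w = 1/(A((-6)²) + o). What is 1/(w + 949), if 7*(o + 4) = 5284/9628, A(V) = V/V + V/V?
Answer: 32377/30708924 ≈ 0.0010543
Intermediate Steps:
A(V) = 2 (A(V) = 1 + 1 = 2)
o = -66075/16849 (o = -4 + (5284/9628)/7 = -4 + (5284*(1/9628))/7 = -4 + (⅐)*(1321/2407) = -4 + 1321/16849 = -66075/16849 ≈ -3.9216)
w = -16849/32377 (w = 1/(2 - 66075/16849) = 1/(-32377/16849) = -16849/32377 ≈ -0.52040)
1/(w + 949) = 1/(-16849/32377 + 949) = 1/(30708924/32377) = 32377/30708924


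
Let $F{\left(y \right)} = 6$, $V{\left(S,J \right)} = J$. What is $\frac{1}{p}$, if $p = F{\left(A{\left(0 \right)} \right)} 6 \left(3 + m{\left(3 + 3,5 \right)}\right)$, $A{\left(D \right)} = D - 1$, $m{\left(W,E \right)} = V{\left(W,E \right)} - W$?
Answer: $\frac{1}{72} \approx 0.013889$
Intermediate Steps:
$m{\left(W,E \right)} = E - W$
$A{\left(D \right)} = -1 + D$
$p = 72$ ($p = 6 \cdot 6 \left(3 + \left(5 - \left(3 + 3\right)\right)\right) = 36 \left(3 + \left(5 - 6\right)\right) = 36 \left(3 - 1\right) = 36 \cdot 2 = 72$)
$\frac{1}{p} = \frac{1}{72}$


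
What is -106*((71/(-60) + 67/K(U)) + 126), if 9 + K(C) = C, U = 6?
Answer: -325897/30 ≈ -10863.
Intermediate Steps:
K(C) = -9 + C
-106*((71/(-60) + 67/K(U)) + 126) = -106*((71/(-60) + 67/(-9 + 6)) + 126) = -106*((71*(-1/60) + 67/(-3)) + 126) = -106*((-71/60 + 67*(-⅓)) + 126) = -106*((-71/60 - 67/3) + 126) = -106*(-1411/60 + 126) = -106*6149/60 = -325897/30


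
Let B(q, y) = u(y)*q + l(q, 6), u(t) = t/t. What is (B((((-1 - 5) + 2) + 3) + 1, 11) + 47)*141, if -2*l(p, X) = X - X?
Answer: 6627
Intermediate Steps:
l(p, X) = 0 (l(p, X) = -(X - X)/2 = -½*0 = 0)
u(t) = 1
B(q, y) = q (B(q, y) = 1*q + 0 = q + 0 = q)
(B((((-1 - 5) + 2) + 3) + 1, 11) + 47)*141 = (((((-1 - 5) + 2) + 3) + 1) + 47)*141 = ((((-6 + 2) + 3) + 1) + 47)*141 = (((-4 + 3) + 1) + 47)*141 = ((-1 + 1) + 47)*141 = (0 + 47)*141 = 47*141 = 6627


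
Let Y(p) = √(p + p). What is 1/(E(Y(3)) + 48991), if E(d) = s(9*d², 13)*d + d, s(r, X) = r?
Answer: 48991/2400099931 - 55*√6/2400099931 ≈ 2.0356e-5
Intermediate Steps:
Y(p) = √2*√p (Y(p) = √(2*p) = √2*√p)
E(d) = d + 9*d³ (E(d) = (9*d²)*d + d = 9*d³ + d = d + 9*d³)
1/(E(Y(3)) + 48991) = 1/((√2*√3 + 9*(√2*√3)³) + 48991) = 1/((√6 + 9*(√6)³) + 48991) = 1/((√6 + 9*(6*√6)) + 48991) = 1/((√6 + 54*√6) + 48991) = 1/(55*√6 + 48991) = 1/(48991 + 55*√6)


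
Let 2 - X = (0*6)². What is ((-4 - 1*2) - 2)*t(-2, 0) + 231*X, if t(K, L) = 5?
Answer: 422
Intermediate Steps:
X = 2 (X = 2 - (0*6)² = 2 - 1*0² = 2 - 1*0 = 2 + 0 = 2)
((-4 - 1*2) - 2)*t(-2, 0) + 231*X = ((-4 - 1*2) - 2)*5 + 231*2 = ((-4 - 2) - 2)*5 + 462 = (-6 - 2)*5 + 462 = -8*5 + 462 = -40 + 462 = 422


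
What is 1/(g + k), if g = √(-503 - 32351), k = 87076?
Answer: 43538/3791131315 - I*√32854/7582262630 ≈ 1.1484e-5 - 2.3905e-8*I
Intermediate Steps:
g = I*√32854 (g = √(-32854) = I*√32854 ≈ 181.26*I)
1/(g + k) = 1/(I*√32854 + 87076) = 1/(87076 + I*√32854)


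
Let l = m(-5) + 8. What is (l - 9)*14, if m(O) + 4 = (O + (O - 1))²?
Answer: 1624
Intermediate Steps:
m(O) = -4 + (-1 + 2*O)² (m(O) = -4 + (O + (O - 1))² = -4 + (O + (-1 + O))² = -4 + (-1 + 2*O)²)
l = 125 (l = (-4 + (-1 + 2*(-5))²) + 8 = (-4 + (-1 - 10)²) + 8 = (-4 + (-11)²) + 8 = (-4 + 121) + 8 = 117 + 8 = 125)
(l - 9)*14 = (125 - 9)*14 = 116*14 = 1624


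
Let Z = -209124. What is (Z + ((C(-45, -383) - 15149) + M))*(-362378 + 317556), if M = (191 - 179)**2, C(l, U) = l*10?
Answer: 10066079938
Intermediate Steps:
C(l, U) = 10*l
M = 144 (M = 12**2 = 144)
(Z + ((C(-45, -383) - 15149) + M))*(-362378 + 317556) = (-209124 + ((10*(-45) - 15149) + 144))*(-362378 + 317556) = (-209124 + ((-450 - 15149) + 144))*(-44822) = (-209124 + (-15599 + 144))*(-44822) = (-209124 - 15455)*(-44822) = -224579*(-44822) = 10066079938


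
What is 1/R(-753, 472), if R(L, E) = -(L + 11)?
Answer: 1/742 ≈ 0.0013477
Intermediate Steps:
R(L, E) = -11 - L (R(L, E) = -(11 + L) = -11 - L)
1/R(-753, 472) = 1/(-11 - 1*(-753)) = 1/(-11 + 753) = 1/742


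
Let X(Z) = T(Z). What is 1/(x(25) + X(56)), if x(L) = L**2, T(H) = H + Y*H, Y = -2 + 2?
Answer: 1/681 ≈ 0.0014684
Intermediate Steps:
Y = 0
T(H) = H (T(H) = H + 0*H = H + 0 = H)
X(Z) = Z
1/(x(25) + X(56)) = 1/(25**2 + 56) = 1/(625 + 56) = 1/681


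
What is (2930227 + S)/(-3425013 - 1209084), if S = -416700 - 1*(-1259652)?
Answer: -3773179/4634097 ≈ -0.81422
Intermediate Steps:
S = 842952 (S = -416700 + 1259652 = 842952)
(2930227 + S)/(-3425013 - 1209084) = (2930227 + 842952)/(-3425013 - 1209084) = 3773179/(-4634097) = 3773179*(-1/4634097) = -3773179/4634097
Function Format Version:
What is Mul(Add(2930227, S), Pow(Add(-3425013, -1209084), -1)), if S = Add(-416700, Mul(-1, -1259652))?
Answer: Rational(-3773179, 4634097) ≈ -0.81422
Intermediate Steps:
S = 842952 (S = Add(-416700, 1259652) = 842952)
Mul(Add(2930227, S), Pow(Add(-3425013, -1209084), -1)) = Mul(Add(2930227, 842952), Pow(Add(-3425013, -1209084), -1)) = Mul(3773179, Pow(-4634097, -1)) = Mul(3773179, Rational(-1, 4634097)) = Rational(-3773179, 4634097)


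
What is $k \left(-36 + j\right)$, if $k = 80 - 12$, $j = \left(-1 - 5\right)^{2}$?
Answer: $0$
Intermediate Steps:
$j = 36$ ($j = \left(-6\right)^{2} = 36$)
$k = 68$
$k \left(-36 + j\right) = 68 \left(-36 + 36\right) = 68 \cdot 0 = 0$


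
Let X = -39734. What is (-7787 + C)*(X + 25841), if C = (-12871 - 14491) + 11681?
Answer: 326040924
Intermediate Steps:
C = -15681 (C = -27362 + 11681 = -15681)
(-7787 + C)*(X + 25841) = (-7787 - 15681)*(-39734 + 25841) = -23468*(-13893) = 326040924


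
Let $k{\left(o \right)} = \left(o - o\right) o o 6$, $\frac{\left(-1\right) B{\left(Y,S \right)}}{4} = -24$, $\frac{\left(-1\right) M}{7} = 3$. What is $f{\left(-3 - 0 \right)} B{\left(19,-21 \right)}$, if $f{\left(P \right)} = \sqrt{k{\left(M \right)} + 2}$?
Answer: $96 \sqrt{2} \approx 135.76$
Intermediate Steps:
$M = -21$ ($M = \left(-7\right) 3 = -21$)
$B{\left(Y,S \right)} = 96$ ($B{\left(Y,S \right)} = \left(-4\right) \left(-24\right) = 96$)
$k{\left(o \right)} = 0$ ($k{\left(o \right)} = 0 o o 6 = 0 o 6 = 0 \cdot 6 = 0$)
$f{\left(P \right)} = \sqrt{2}$ ($f{\left(P \right)} = \sqrt{0 + 2} = \sqrt{2}$)
$f{\left(-3 - 0 \right)} B{\left(19,-21 \right)} = \sqrt{2} \cdot 96 = 96 \sqrt{2}$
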